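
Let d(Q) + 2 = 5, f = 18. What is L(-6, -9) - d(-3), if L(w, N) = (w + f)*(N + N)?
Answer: -219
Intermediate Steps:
L(w, N) = 2*N*(18 + w) (L(w, N) = (w + 18)*(N + N) = (18 + w)*(2*N) = 2*N*(18 + w))
d(Q) = 3 (d(Q) = -2 + 5 = 3)
L(-6, -9) - d(-3) = 2*(-9)*(18 - 6) - 1*3 = 2*(-9)*12 - 3 = -216 - 3 = -219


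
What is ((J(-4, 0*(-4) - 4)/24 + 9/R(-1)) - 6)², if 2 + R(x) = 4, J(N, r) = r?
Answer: 25/9 ≈ 2.7778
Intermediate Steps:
R(x) = 2 (R(x) = -2 + 4 = 2)
((J(-4, 0*(-4) - 4)/24 + 9/R(-1)) - 6)² = (((0*(-4) - 4)/24 + 9/2) - 6)² = (((0 - 4)*(1/24) + 9*(½)) - 6)² = ((-4*1/24 + 9/2) - 6)² = ((-⅙ + 9/2) - 6)² = (13/3 - 6)² = (-5/3)² = 25/9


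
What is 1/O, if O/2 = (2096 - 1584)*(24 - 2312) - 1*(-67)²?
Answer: -1/2351890 ≈ -4.2519e-7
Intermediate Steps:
O = -2351890 (O = 2*((2096 - 1584)*(24 - 2312) - 1*(-67)²) = 2*(512*(-2288) - 1*4489) = 2*(-1171456 - 4489) = 2*(-1175945) = -2351890)
1/O = 1/(-2351890) = -1/2351890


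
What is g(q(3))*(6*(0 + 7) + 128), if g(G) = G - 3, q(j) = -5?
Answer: -1360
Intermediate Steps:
g(G) = -3 + G
g(q(3))*(6*(0 + 7) + 128) = (-3 - 5)*(6*(0 + 7) + 128) = -8*(6*7 + 128) = -8*(42 + 128) = -8*170 = -1360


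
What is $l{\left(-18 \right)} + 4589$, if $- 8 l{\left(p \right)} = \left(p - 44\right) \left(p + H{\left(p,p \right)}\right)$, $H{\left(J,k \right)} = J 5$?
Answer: $3752$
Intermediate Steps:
$H{\left(J,k \right)} = 5 J$
$l{\left(p \right)} = - \frac{3 p \left(-44 + p\right)}{4}$ ($l{\left(p \right)} = - \frac{\left(p - 44\right) \left(p + 5 p\right)}{8} = - \frac{\left(-44 + p\right) 6 p}{8} = - \frac{6 p \left(-44 + p\right)}{8} = - \frac{3 p \left(-44 + p\right)}{4}$)
$l{\left(-18 \right)} + 4589 = \frac{3}{4} \left(-18\right) \left(44 - -18\right) + 4589 = \frac{3}{4} \left(-18\right) \left(44 + 18\right) + 4589 = \frac{3}{4} \left(-18\right) 62 + 4589 = -837 + 4589 = 3752$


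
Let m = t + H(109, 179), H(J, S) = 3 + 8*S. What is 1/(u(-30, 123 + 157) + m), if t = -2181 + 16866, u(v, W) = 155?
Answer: 1/16275 ≈ 6.1444e-5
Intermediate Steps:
t = 14685
m = 16120 (m = 14685 + (3 + 8*179) = 14685 + (3 + 1432) = 14685 + 1435 = 16120)
1/(u(-30, 123 + 157) + m) = 1/(155 + 16120) = 1/16275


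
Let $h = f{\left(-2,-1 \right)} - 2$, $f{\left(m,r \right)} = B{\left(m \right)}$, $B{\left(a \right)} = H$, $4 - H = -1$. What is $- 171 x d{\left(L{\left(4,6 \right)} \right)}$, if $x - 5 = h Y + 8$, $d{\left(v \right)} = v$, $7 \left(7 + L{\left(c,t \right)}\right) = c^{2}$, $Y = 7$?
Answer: $\frac{191862}{7} \approx 27409.0$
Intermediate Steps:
$H = 5$ ($H = 4 - -1 = 4 + 1 = 5$)
$B{\left(a \right)} = 5$
$L{\left(c,t \right)} = -7 + \frac{c^{2}}{7}$
$f{\left(m,r \right)} = 5$
$h = 3$ ($h = 5 - 2 = 3$)
$x = 34$ ($x = 5 + \left(3 \cdot 7 + 8\right) = 5 + \left(21 + 8\right) = 5 + 29 = 34$)
$- 171 x d{\left(L{\left(4,6 \right)} \right)} = \left(-171\right) 34 \left(-7 + \frac{4^{2}}{7}\right) = - 5814 \left(-7 + \frac{1}{7} \cdot 16\right) = - 5814 \left(-7 + \frac{16}{7}\right) = \left(-5814\right) \left(- \frac{33}{7}\right) = \frac{191862}{7}$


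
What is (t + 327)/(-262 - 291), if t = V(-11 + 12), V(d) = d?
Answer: -328/553 ≈ -0.59313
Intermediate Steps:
t = 1 (t = -11 + 12 = 1)
(t + 327)/(-262 - 291) = (1 + 327)/(-262 - 291) = 328/(-553) = 328*(-1/553) = -328/553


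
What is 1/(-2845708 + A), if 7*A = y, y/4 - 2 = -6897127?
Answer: -7/47508456 ≈ -1.4734e-7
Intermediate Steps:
y = -27588500 (y = 8 + 4*(-6897127) = 8 - 27588508 = -27588500)
A = -27588500/7 (A = (1/7)*(-27588500) = -27588500/7 ≈ -3.9412e+6)
1/(-2845708 + A) = 1/(-2845708 - 27588500/7) = 1/(-47508456/7) = -7/47508456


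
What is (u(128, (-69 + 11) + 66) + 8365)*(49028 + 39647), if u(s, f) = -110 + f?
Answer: 732721525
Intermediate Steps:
(u(128, (-69 + 11) + 66) + 8365)*(49028 + 39647) = ((-110 + ((-69 + 11) + 66)) + 8365)*(49028 + 39647) = ((-110 + (-58 + 66)) + 8365)*88675 = ((-110 + 8) + 8365)*88675 = (-102 + 8365)*88675 = 8263*88675 = 732721525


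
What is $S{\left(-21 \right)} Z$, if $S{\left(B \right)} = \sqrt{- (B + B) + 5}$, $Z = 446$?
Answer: $446 \sqrt{47} \approx 3057.6$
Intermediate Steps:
$S{\left(B \right)} = \sqrt{5 - 2 B}$ ($S{\left(B \right)} = \sqrt{- 2 B + 5} = \sqrt{5 - 2 B}$)
$S{\left(-21 \right)} Z = \sqrt{5 - -42} \cdot 446 = \sqrt{5 + 42} \cdot 446 = \sqrt{47} \cdot 446 = 446 \sqrt{47}$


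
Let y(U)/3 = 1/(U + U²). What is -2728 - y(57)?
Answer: -3006257/1102 ≈ -2728.0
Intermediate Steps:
y(U) = 3/(U + U²)
-2728 - y(57) = -2728 - 3/(57*(1 + 57)) = -2728 - 3/(57*58) = -2728 - 1*1/1102 = -2728 - 1/1102 = -3006257/1102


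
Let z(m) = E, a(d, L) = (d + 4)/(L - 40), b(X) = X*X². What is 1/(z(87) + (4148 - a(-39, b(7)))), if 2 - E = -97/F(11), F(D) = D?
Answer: 3333/13861726 ≈ 0.00024045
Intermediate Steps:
b(X) = X³
a(d, L) = (4 + d)/(-40 + L)
E = 119/11 (E = 2 - (-97)/11 = 2 - 1*(-97/11) = 2 + 97/11 = 119/11 ≈ 10.818)
z(m) = 119/11
1/(z(87) + (4148 - a(-39, b(7)))) = 1/(119/11 + (4148 - (4 - 39)/(-40 + 7³))) = 1/(119/11 + (4148 - (-35)/(-40 + 343))) = 1/(119/11 + (4148 - (-35)/303)) = 1/(119/11 + (4148 - 1*(-35/303))) = 1/(119/11 + (4148 + 35/303)) = 1/(119/11 + 1256879/303) = 1/(13861726/3333) = 3333/13861726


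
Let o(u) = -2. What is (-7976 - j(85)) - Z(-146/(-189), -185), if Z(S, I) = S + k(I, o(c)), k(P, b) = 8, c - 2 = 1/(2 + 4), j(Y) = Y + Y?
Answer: -1541252/189 ≈ -8154.8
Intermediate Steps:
j(Y) = 2*Y
c = 13/6 (c = 2 + 1/(2 + 4) = 2 + 1/6 = 2 + ⅙ = 13/6 ≈ 2.1667)
Z(S, I) = 8 + S (Z(S, I) = S + 8 = 8 + S)
(-7976 - j(85)) - Z(-146/(-189), -185) = (-7976 - 2*85) - (8 - 146/(-189)) = (-7976 - 1*170) - (8 - 146*(-1/189)) = (-7976 - 170) - (8 + 146/189) = -8146 - 1*1658/189 = -8146 - 1658/189 = -1541252/189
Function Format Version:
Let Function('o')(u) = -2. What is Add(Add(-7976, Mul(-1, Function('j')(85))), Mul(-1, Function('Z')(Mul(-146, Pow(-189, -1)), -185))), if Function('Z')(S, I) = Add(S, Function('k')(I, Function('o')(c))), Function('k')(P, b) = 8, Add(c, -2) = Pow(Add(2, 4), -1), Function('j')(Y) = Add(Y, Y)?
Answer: Rational(-1541252, 189) ≈ -8154.8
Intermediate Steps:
Function('j')(Y) = Mul(2, Y)
c = Rational(13, 6) (c = Add(2, Pow(Add(2, 4), -1)) = Add(2, Pow(6, -1)) = Add(2, Rational(1, 6)) = Rational(13, 6) ≈ 2.1667)
Function('Z')(S, I) = Add(8, S) (Function('Z')(S, I) = Add(S, 8) = Add(8, S))
Add(Add(-7976, Mul(-1, Function('j')(85))), Mul(-1, Function('Z')(Mul(-146, Pow(-189, -1)), -185))) = Add(Add(-7976, Mul(-1, Mul(2, 85))), Mul(-1, Add(8, Mul(-146, Pow(-189, -1))))) = Add(Add(-7976, Mul(-1, 170)), Mul(-1, Add(8, Mul(-146, Rational(-1, 189))))) = Add(Add(-7976, -170), Mul(-1, Add(8, Rational(146, 189)))) = Add(-8146, Mul(-1, Rational(1658, 189))) = Add(-8146, Rational(-1658, 189)) = Rational(-1541252, 189)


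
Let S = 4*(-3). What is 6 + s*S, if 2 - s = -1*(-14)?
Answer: 150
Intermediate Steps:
s = -12 (s = 2 - (-1)*(-14) = 2 - 1*14 = 2 - 14 = -12)
S = -12
6 + s*S = 6 - 12*(-12) = 6 + 144 = 150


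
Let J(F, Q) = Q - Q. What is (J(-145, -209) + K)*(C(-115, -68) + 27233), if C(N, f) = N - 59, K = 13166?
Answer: 356258794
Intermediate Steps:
J(F, Q) = 0
C(N, f) = -59 + N
(J(-145, -209) + K)*(C(-115, -68) + 27233) = (0 + 13166)*((-59 - 115) + 27233) = 13166*(-174 + 27233) = 13166*27059 = 356258794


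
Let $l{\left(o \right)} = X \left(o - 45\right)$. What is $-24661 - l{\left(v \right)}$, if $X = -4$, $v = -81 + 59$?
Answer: $-24929$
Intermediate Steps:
$v = -22$
$l{\left(o \right)} = 180 - 4 o$ ($l{\left(o \right)} = - 4 \left(o - 45\right) = - 4 \left(-45 + o\right) = 180 - 4 o$)
$-24661 - l{\left(v \right)} = -24661 - \left(180 - -88\right) = -24661 - \left(180 + 88\right) = -24661 - 268 = -24929$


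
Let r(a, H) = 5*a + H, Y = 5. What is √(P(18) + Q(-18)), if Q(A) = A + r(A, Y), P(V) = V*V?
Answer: √221 ≈ 14.866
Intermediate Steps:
r(a, H) = H + 5*a
P(V) = V²
Q(A) = 5 + 6*A (Q(A) = A + (5 + 5*A) = 5 + 6*A)
√(P(18) + Q(-18)) = √(18² + (5 + 6*(-18))) = √(324 + (5 - 108)) = √(324 - 103) = √221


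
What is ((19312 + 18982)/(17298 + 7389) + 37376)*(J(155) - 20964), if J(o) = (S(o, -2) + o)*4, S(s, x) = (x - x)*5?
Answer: -18772214544464/24687 ≈ -7.6041e+8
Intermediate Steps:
S(s, x) = 0 (S(s, x) = 0*5 = 0)
J(o) = 4*o (J(o) = (0 + o)*4 = o*4 = 4*o)
((19312 + 18982)/(17298 + 7389) + 37376)*(J(155) - 20964) = ((19312 + 18982)/(17298 + 7389) + 37376)*(4*155 - 20964) = (38294/24687 + 37376)*(620 - 20964) = (38294*(1/24687) + 37376)*(-20344) = (38294/24687 + 37376)*(-20344) = (922739606/24687)*(-20344) = -18772214544464/24687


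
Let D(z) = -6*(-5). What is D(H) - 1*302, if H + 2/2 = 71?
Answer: -272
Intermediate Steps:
H = 70 (H = -1 + 71 = 70)
D(z) = 30
D(H) - 1*302 = 30 - 1*302 = 30 - 302 = -272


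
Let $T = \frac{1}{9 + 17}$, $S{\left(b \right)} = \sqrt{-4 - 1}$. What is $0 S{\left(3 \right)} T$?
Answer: $0$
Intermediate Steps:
$S{\left(b \right)} = i \sqrt{5}$ ($S{\left(b \right)} = \sqrt{-5} = i \sqrt{5}$)
$T = \frac{1}{26} \approx 0.038462$
$0 S{\left(3 \right)} T = 0 i \sqrt{5} \cdot \frac{1}{26} = 0 \cdot \frac{1}{26} = 0$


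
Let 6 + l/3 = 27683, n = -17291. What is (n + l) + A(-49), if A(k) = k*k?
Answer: 68141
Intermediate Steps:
A(k) = k**2
l = 83031 (l = -18 + 3*27683 = -18 + 83049 = 83031)
(n + l) + A(-49) = (-17291 + 83031) + (-49)**2 = 65740 + 2401 = 68141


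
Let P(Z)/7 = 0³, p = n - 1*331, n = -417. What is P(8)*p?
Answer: 0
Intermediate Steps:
p = -748 (p = -417 - 1*331 = -417 - 331 = -748)
P(Z) = 0 (P(Z) = 7*0³ = 7*0 = 0)
P(8)*p = 0*(-748) = 0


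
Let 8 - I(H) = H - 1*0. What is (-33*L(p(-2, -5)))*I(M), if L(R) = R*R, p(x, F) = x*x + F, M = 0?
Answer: -264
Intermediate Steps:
p(x, F) = F + x² (p(x, F) = x² + F = F + x²)
I(H) = 8 - H (I(H) = 8 - (H - 1*0) = 8 - (H + 0) = 8 - H)
L(R) = R²
(-33*L(p(-2, -5)))*I(M) = (-33*(-5 + (-2)²)²)*(8 - 1*0) = (-33*(-5 + 4)²)*(8 + 0) = -33*(-1)²*8 = -33*1*8 = -33*8 = -264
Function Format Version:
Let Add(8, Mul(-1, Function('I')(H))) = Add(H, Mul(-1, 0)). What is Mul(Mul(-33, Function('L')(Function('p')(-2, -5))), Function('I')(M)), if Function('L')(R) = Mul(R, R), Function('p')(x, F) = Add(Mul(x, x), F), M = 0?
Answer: -264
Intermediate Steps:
Function('p')(x, F) = Add(F, Pow(x, 2)) (Function('p')(x, F) = Add(Pow(x, 2), F) = Add(F, Pow(x, 2)))
Function('I')(H) = Add(8, Mul(-1, H)) (Function('I')(H) = Add(8, Mul(-1, Add(H, Mul(-1, 0)))) = Add(8, Mul(-1, Add(H, 0))) = Add(8, Mul(-1, H)))
Function('L')(R) = Pow(R, 2)
Mul(Mul(-33, Function('L')(Function('p')(-2, -5))), Function('I')(M)) = Mul(Mul(-33, Pow(Add(-5, Pow(-2, 2)), 2)), Add(8, Mul(-1, 0))) = Mul(Mul(-33, Pow(Add(-5, 4), 2)), Add(8, 0)) = Mul(Mul(-33, Pow(-1, 2)), 8) = Mul(Mul(-33, 1), 8) = Mul(-33, 8) = -264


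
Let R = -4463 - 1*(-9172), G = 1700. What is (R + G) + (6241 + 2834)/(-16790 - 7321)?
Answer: 51506108/8037 ≈ 6408.6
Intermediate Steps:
R = 4709 (R = -4463 + 9172 = 4709)
(R + G) + (6241 + 2834)/(-16790 - 7321) = (4709 + 1700) + (6241 + 2834)/(-16790 - 7321) = 6409 + 9075/(-24111) = 6409 + 9075*(-1/24111) = 6409 - 3025/8037 = 51506108/8037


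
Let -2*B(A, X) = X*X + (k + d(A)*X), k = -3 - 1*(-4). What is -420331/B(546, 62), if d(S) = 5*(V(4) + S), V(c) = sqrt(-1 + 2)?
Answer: 840662/173415 ≈ 4.8477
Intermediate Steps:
V(c) = 1 (V(c) = sqrt(1) = 1)
d(S) = 5 + 5*S (d(S) = 5*(1 + S) = 5 + 5*S)
k = 1 (k = -3 + 4 = 1)
B(A, X) = -1/2 - X**2/2 - X*(5 + 5*A)/2 (B(A, X) = -(X*X + (1 + (5 + 5*A)*X))/2 = -(X**2 + (1 + X*(5 + 5*A)))/2 = -(1 + X**2 + X*(5 + 5*A))/2 = -1/2 - X**2/2 - X*(5 + 5*A)/2)
-420331/B(546, 62) = -420331/(-1/2 - 1/2*62**2 - 5/2*62*(1 + 546)) = -420331/(-1/2 - 1/2*3844 - 5/2*62*547) = -420331/(-1/2 - 1922 - 84785) = -420331/(-173415/2) = -420331*(-2/173415) = 840662/173415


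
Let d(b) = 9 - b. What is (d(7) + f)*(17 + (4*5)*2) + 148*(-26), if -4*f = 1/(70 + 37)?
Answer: -1598209/428 ≈ -3734.1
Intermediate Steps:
f = -1/428 (f = -1/(4*(70 + 37)) = -1/4/107 = -1/4*1/107 = -1/428 ≈ -0.0023364)
(d(7) + f)*(17 + (4*5)*2) + 148*(-26) = ((9 - 1*7) - 1/428)*(17 + (4*5)*2) + 148*(-26) = ((9 - 7) - 1/428)*(17 + 20*2) - 3848 = (2 - 1/428)*(17 + 40) - 3848 = (855/428)*57 - 3848 = 48735/428 - 3848 = -1598209/428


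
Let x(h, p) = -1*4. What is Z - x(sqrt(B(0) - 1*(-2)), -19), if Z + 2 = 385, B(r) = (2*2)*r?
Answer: 387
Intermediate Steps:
B(r) = 4*r
Z = 383 (Z = -2 + 385 = 383)
x(h, p) = -4
Z - x(sqrt(B(0) - 1*(-2)), -19) = 383 - 1*(-4) = 383 + 4 = 387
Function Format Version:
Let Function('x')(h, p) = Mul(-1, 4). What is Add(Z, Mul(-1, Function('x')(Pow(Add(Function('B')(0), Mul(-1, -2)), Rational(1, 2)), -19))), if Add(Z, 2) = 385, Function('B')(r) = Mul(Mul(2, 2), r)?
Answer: 387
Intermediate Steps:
Function('B')(r) = Mul(4, r)
Z = 383 (Z = Add(-2, 385) = 383)
Function('x')(h, p) = -4
Add(Z, Mul(-1, Function('x')(Pow(Add(Function('B')(0), Mul(-1, -2)), Rational(1, 2)), -19))) = Add(383, Mul(-1, -4)) = Add(383, 4) = 387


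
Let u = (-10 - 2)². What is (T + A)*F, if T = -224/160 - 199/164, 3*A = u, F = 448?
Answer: 4168304/205 ≈ 20333.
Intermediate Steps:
u = 144 (u = (-12)² = 144)
A = 48 (A = (⅓)*144 = 48)
T = -2143/820 (T = -224*1/160 - 199*1/164 = -7/5 - 199/164 = -2143/820 ≈ -2.6134)
(T + A)*F = (-2143/820 + 48)*448 = (37217/820)*448 = 4168304/205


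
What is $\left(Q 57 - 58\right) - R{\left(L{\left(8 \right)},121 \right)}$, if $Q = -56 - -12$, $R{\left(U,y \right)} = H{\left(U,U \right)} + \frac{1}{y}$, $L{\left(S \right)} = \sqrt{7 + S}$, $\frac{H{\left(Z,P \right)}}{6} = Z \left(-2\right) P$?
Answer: $- \frac{288707}{121} \approx -2386.0$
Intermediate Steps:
$H{\left(Z,P \right)} = - 12 P Z$ ($H{\left(Z,P \right)} = 6 Z \left(-2\right) P = 6 - 2 Z P = 6 \left(- 2 P Z\right) = - 12 P Z$)
$R{\left(U,y \right)} = \frac{1}{y} - 12 U^{2}$ ($R{\left(U,y \right)} = - 12 U U + \frac{1}{y} = - 12 U^{2} + \frac{1}{y} = \frac{1}{y} - 12 U^{2}$)
$Q = -44$ ($Q = -56 + 12 = -44$)
$\left(Q 57 - 58\right) - R{\left(L{\left(8 \right)},121 \right)} = \left(\left(-44\right) 57 - 58\right) - \left(\frac{1}{121} - 12 \left(\sqrt{7 + 8}\right)^{2}\right) = \left(-2508 - 58\right) - \left(\frac{1}{121} - 12 \left(\sqrt{15}\right)^{2}\right) = -2566 - \left(\frac{1}{121} - 180\right) = -2566 - - \frac{21779}{121} = -2566 + \frac{21779}{121} = - \frac{288707}{121}$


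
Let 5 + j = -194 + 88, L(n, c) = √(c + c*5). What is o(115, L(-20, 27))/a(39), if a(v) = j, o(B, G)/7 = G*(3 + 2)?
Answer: -105*√2/37 ≈ -4.0133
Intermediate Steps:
L(n, c) = √6*√c (L(n, c) = √(c + 5*c) = √(6*c) = √6*√c)
j = -111 (j = -5 + (-194 + 88) = -5 - 106 = -111)
o(B, G) = 35*G (o(B, G) = 7*(G*(3 + 2)) = 7*(G*5) = 7*(5*G) = 35*G)
a(v) = -111
o(115, L(-20, 27))/a(39) = (35*(√6*√27))/(-111) = (35*(√6*(3*√3)))*(-1/111) = (35*(9*√2))*(-1/111) = (315*√2)*(-1/111) = -105*√2/37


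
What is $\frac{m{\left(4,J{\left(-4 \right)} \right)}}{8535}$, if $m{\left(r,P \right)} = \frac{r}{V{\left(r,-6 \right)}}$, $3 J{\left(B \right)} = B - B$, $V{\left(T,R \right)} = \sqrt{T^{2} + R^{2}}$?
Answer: $\frac{2 \sqrt{13}}{110955} \approx 6.4991 \cdot 10^{-5}$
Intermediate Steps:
$V{\left(T,R \right)} = \sqrt{R^{2} + T^{2}}$
$J{\left(B \right)} = 0$ ($J{\left(B \right)} = \frac{B - B}{3} = \frac{1}{3} \cdot 0 = 0$)
$m{\left(r,P \right)} = \frac{r}{\sqrt{36 + r^{2}}}$ ($m{\left(r,P \right)} = \frac{r}{\sqrt{\left(-6\right)^{2} + r^{2}}} = \frac{r}{\sqrt{36 + r^{2}}}$)
$\frac{m{\left(4,J{\left(-4 \right)} \right)}}{8535} = \frac{4 \frac{1}{\sqrt{36 + 4^{2}}}}{8535} = \frac{4}{\sqrt{36 + 16}} \cdot \frac{1}{8535} = \frac{4}{2 \sqrt{13}} \cdot \frac{1}{8535} = 4 \frac{\sqrt{13}}{26} \cdot \frac{1}{8535} = \frac{2 \sqrt{13}}{13} \cdot \frac{1}{8535} = \frac{2 \sqrt{13}}{110955}$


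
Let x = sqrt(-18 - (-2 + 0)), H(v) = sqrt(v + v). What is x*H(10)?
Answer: 8*I*sqrt(5) ≈ 17.889*I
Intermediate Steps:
H(v) = sqrt(2)*sqrt(v) (H(v) = sqrt(2*v) = sqrt(2)*sqrt(v))
x = 4*I (x = sqrt(-18 - 1*(-2)) = sqrt(-18 + 2) = sqrt(-16) = 4*I ≈ 4.0*I)
x*H(10) = (4*I)*(sqrt(2)*sqrt(10)) = (4*I)*(2*sqrt(5)) = 8*I*sqrt(5)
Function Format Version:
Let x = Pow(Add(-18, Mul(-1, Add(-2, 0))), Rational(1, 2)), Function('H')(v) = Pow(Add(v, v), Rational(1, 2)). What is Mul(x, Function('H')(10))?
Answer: Mul(8, I, Pow(5, Rational(1, 2))) ≈ Mul(17.889, I)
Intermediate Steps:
Function('H')(v) = Mul(Pow(2, Rational(1, 2)), Pow(v, Rational(1, 2))) (Function('H')(v) = Pow(Mul(2, v), Rational(1, 2)) = Mul(Pow(2, Rational(1, 2)), Pow(v, Rational(1, 2))))
x = Mul(4, I) (x = Pow(Add(-18, Mul(-1, -2)), Rational(1, 2)) = Pow(Add(-18, 2), Rational(1, 2)) = Pow(-16, Rational(1, 2)) = Mul(4, I) ≈ Mul(4.0000, I))
Mul(x, Function('H')(10)) = Mul(Mul(4, I), Mul(Pow(2, Rational(1, 2)), Pow(10, Rational(1, 2)))) = Mul(Mul(4, I), Mul(2, Pow(5, Rational(1, 2)))) = Mul(8, I, Pow(5, Rational(1, 2)))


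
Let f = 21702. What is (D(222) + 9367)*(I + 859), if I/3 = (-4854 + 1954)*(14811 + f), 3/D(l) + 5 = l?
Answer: -645693612870722/217 ≈ -2.9755e+12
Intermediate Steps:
D(l) = 3/(-5 + l)
I = -317663100 (I = 3*((-4854 + 1954)*(14811 + 21702)) = 3*(-2900*36513) = 3*(-105887700) = -317663100)
(D(222) + 9367)*(I + 859) = (3/(-5 + 222) + 9367)*(-317663100 + 859) = (3/217 + 9367)*(-317662241) = (2032642/217)*(-317662241) = -645693612870722/217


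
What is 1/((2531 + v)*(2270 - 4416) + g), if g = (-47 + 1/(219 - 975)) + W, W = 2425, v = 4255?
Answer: -756/11007645769 ≈ -6.8680e-8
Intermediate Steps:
g = 1797767/756 (g = (-47 + 1/(219 - 975)) + 2425 = (-47 + 1/(-756)) + 2425 = (-47 - 1/756) + 2425 = -35533/756 + 2425 = 1797767/756 ≈ 2378.0)
1/((2531 + v)*(2270 - 4416) + g) = 1/((2531 + 4255)*(2270 - 4416) + 1797767/756) = 1/(6786*(-2146) + 1797767/756) = 1/(-14562756 + 1797767/756) = 1/(-11007645769/756) = -756/11007645769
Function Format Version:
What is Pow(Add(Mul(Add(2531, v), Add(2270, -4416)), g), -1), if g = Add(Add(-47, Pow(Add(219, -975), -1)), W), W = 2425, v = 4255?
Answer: Rational(-756, 11007645769) ≈ -6.8680e-8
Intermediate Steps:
g = Rational(1797767, 756) (g = Add(Add(-47, Pow(Add(219, -975), -1)), 2425) = Add(Add(-47, Pow(-756, -1)), 2425) = Add(Add(-47, Rational(-1, 756)), 2425) = Add(Rational(-35533, 756), 2425) = Rational(1797767, 756) ≈ 2378.0)
Pow(Add(Mul(Add(2531, v), Add(2270, -4416)), g), -1) = Pow(Add(Mul(Add(2531, 4255), Add(2270, -4416)), Rational(1797767, 756)), -1) = Pow(Add(Mul(6786, -2146), Rational(1797767, 756)), -1) = Pow(Add(-14562756, Rational(1797767, 756)), -1) = Pow(Rational(-11007645769, 756), -1) = Rational(-756, 11007645769)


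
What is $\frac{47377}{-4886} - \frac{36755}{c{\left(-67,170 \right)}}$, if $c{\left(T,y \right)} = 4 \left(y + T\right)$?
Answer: $- \frac{99552127}{1006516} \approx -98.908$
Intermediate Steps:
$c{\left(T,y \right)} = 4 T + 4 y$ ($c{\left(T,y \right)} = 4 \left(T + y\right) = 4 T + 4 y$)
$\frac{47377}{-4886} - \frac{36755}{c{\left(-67,170 \right)}} = \frac{47377}{-4886} - \frac{36755}{4 \left(-67\right) + 4 \cdot 170} = 47377 \left(- \frac{1}{4886}\right) - \frac{36755}{-268 + 680} = - \frac{47377}{4886} - \frac{36755}{412} = - \frac{99552127}{1006516}$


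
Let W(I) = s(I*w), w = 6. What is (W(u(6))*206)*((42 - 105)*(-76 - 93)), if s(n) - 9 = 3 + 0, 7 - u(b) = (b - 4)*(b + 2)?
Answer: 26319384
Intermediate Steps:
u(b) = 7 - (-4 + b)*(2 + b) (u(b) = 7 - (b - 4)*(b + 2) = 7 - (-4 + b)*(2 + b))
s(n) = 12 (s(n) = 9 + (3 + 0) = 9 + 3 = 12)
W(I) = 12
(W(u(6))*206)*((42 - 105)*(-76 - 93)) = (12*206)*((42 - 105)*(-76 - 93)) = 2472*(-63*(-169)) = 2472*10647 = 26319384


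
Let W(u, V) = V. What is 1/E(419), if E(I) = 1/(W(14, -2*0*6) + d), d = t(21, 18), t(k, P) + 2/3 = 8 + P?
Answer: 76/3 ≈ 25.333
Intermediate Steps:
t(k, P) = 22/3 + P (t(k, P) = -⅔ + (8 + P) = 22/3 + P)
d = 76/3 (d = 22/3 + 18 = 76/3 ≈ 25.333)
E(I) = 3/76 (E(I) = 1/(-2*0*6 + 76/3) = 1/(0*6 + 76/3) = 1/(0 + 76/3) = 1/(76/3) = 3/76)
1/E(419) = 1/(3/76) = 76/3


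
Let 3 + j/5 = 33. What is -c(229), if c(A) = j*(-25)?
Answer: 3750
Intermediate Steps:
j = 150 (j = -15 + 5*33 = -15 + 165 = 150)
c(A) = -3750 (c(A) = 150*(-25) = -3750)
-c(229) = -1*(-3750) = 3750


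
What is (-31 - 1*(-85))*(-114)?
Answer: -6156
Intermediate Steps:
(-31 - 1*(-85))*(-114) = (-31 + 85)*(-114) = 54*(-114) = -6156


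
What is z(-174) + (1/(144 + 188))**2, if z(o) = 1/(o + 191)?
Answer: 110241/1873808 ≈ 0.058833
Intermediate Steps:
z(o) = 1/(191 + o)
z(-174) + (1/(144 + 188))**2 = 1/(191 - 174) + (1/(144 + 188))**2 = 1/17 + (1/332)**2 = 1/17 + 1/110224 = 110241/1873808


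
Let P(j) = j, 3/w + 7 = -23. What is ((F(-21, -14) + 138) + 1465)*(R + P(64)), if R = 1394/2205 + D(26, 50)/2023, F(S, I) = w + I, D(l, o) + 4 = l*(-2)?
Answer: 327066373717/3186225 ≈ 1.0265e+5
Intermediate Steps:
D(l, o) = -4 - 2*l (D(l, o) = -4 + l*(-2) = -4 - 2*l)
w = -⅒ (w = 3/(-7 - 23) = 3/(-30) = 3*(-1/30) = -⅒ ≈ -0.10000)
F(S, I) = -⅒ + I
R = 385226/637245 (R = 1394/2205 + (-4 - 2*26)/2023 = 1394*(1/2205) + (-4 - 52)*(1/2023) = 1394/2205 - 56*1/2023 = 1394/2205 - 8/289 = 385226/637245 ≈ 0.60452)
((F(-21, -14) + 138) + 1465)*(R + P(64)) = (((-⅒ - 14) + 138) + 1465)*(385226/637245 + 64) = ((-141/10 + 138) + 1465)*(41168906/637245) = (1239/10 + 1465)*(41168906/637245) = (15889/10)*(41168906/637245) = 327066373717/3186225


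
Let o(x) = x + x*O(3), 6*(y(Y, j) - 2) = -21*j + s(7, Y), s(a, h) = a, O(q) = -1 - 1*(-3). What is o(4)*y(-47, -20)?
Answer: 878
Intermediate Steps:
O(q) = 2 (O(q) = -1 + 3 = 2)
y(Y, j) = 19/6 - 7*j/2 (y(Y, j) = 2 + (-21*j + 7)/6 = 2 + (7 - 21*j)/6 = 2 + (7/6 - 7*j/2) = 19/6 - 7*j/2)
o(x) = 3*x (o(x) = x + x*2 = x + 2*x = 3*x)
o(4)*y(-47, -20) = (3*4)*(19/6 - 7/2*(-20)) = 12*(19/6 + 70) = 12*(439/6) = 878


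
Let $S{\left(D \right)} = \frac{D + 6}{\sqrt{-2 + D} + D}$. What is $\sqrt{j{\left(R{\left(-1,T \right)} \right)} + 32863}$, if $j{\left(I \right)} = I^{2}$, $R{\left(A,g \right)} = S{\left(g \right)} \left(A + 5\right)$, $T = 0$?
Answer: $5 \sqrt{1303} \approx 180.49$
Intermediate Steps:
$S{\left(D \right)} = \frac{6 + D}{D + \sqrt{-2 + D}}$
$R{\left(A,g \right)} = \frac{\left(5 + A\right) \left(6 + g\right)}{g + \sqrt{-2 + g}}$ ($R{\left(A,g \right)} = \frac{6 + g}{g + \sqrt{-2 + g}} \left(A + 5\right) = \frac{6 + g}{g + \sqrt{-2 + g}} \left(5 + A\right) = \frac{\left(5 + A\right) \left(6 + g\right)}{g + \sqrt{-2 + g}}$)
$\sqrt{j{\left(R{\left(-1,T \right)} \right)} + 32863} = \sqrt{\left(\frac{\left(5 - 1\right) \left(6 + 0\right)}{0 + \sqrt{-2 + 0}}\right)^{2} + 32863} = \sqrt{\left(\frac{1}{0 + \sqrt{-2}} \cdot 4 \cdot 6\right)^{2} + 32863} = \sqrt{\left(\frac{1}{0 + i \sqrt{2}} \cdot 4 \cdot 6\right)^{2} + 32863} = \sqrt{\left(\frac{1}{i \sqrt{2}} \cdot 4 \cdot 6\right)^{2} + 32863} = \sqrt{\left(- \frac{i \sqrt{2}}{2} \cdot 4 \cdot 6\right)^{2} + 32863} = \sqrt{\left(- 12 i \sqrt{2}\right)^{2} + 32863} = \sqrt{-288 + 32863} = \sqrt{32575} = 5 \sqrt{1303}$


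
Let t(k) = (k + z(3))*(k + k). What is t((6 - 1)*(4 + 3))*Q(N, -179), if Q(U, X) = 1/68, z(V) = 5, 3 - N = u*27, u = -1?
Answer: 700/17 ≈ 41.176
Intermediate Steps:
N = 30 (N = 3 - (-1)*27 = 3 - 1*(-27) = 3 + 27 = 30)
Q(U, X) = 1/68
t(k) = 2*k*(5 + k) (t(k) = (k + 5)*(k + k) = (5 + k)*(2*k) = 2*k*(5 + k))
t((6 - 1)*(4 + 3))*Q(N, -179) = (2*((6 - 1)*(4 + 3))*(5 + (6 - 1)*(4 + 3)))*(1/68) = (2*(5*7)*(5 + 5*7))*(1/68) = (2*35*(5 + 35))*(1/68) = (2*35*40)*(1/68) = 2800*(1/68) = 700/17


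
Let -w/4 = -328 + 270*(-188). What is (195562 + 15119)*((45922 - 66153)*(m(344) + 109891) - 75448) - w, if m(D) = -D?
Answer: -466936683722557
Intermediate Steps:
w = 204352 (w = -4*(-328 + 270*(-188)) = -4*(-328 - 50760) = -4*(-51088) = 204352)
(195562 + 15119)*((45922 - 66153)*(m(344) + 109891) - 75448) - w = (195562 + 15119)*((45922 - 66153)*(-1*344 + 109891) - 75448) - 1*204352 = 210681*(-20231*(-344 + 109891) - 75448) - 204352 = 210681*(-20231*109547 - 75448) - 204352 = 210681*(-2216245357 - 75448) - 204352 = 210681*(-2216320805) - 204352 = -466936683518205 - 204352 = -466936683722557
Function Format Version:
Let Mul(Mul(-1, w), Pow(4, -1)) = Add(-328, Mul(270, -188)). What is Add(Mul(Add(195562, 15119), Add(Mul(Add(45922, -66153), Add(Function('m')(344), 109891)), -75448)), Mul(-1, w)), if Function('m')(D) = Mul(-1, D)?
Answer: -466936683722557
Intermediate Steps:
w = 204352 (w = Mul(-4, Add(-328, Mul(270, -188))) = Mul(-4, Add(-328, -50760)) = Mul(-4, -51088) = 204352)
Add(Mul(Add(195562, 15119), Add(Mul(Add(45922, -66153), Add(Function('m')(344), 109891)), -75448)), Mul(-1, w)) = Add(Mul(Add(195562, 15119), Add(Mul(Add(45922, -66153), Add(Mul(-1, 344), 109891)), -75448)), Mul(-1, 204352)) = Add(Mul(210681, Add(Mul(-20231, Add(-344, 109891)), -75448)), -204352) = Add(Mul(210681, Add(Mul(-20231, 109547), -75448)), -204352) = Add(Mul(210681, Add(-2216245357, -75448)), -204352) = Add(Mul(210681, -2216320805), -204352) = Add(-466936683518205, -204352) = -466936683722557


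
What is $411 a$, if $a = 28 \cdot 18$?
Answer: $207144$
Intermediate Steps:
$a = 504$
$411 a = 411 \cdot 504 = 207144$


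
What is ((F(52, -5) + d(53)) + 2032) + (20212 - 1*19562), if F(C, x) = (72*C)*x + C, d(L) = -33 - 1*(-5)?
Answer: -16014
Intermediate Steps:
d(L) = -28 (d(L) = -33 + 5 = -28)
F(C, x) = C + 72*C*x (F(C, x) = 72*C*x + C = C + 72*C*x)
((F(52, -5) + d(53)) + 2032) + (20212 - 1*19562) = ((52*(1 + 72*(-5)) - 28) + 2032) + (20212 - 1*19562) = ((52*(1 - 360) - 28) + 2032) + (20212 - 19562) = ((52*(-359) - 28) + 2032) + 650 = ((-18668 - 28) + 2032) + 650 = (-18696 + 2032) + 650 = -16664 + 650 = -16014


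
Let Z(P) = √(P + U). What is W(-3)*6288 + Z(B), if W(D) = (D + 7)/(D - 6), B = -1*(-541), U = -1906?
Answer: -8384/3 + I*√1365 ≈ -2794.7 + 36.946*I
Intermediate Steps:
B = 541
Z(P) = √(-1906 + P) (Z(P) = √(P - 1906) = √(-1906 + P))
W(D) = (7 + D)/(-6 + D)
W(-3)*6288 + Z(B) = ((7 - 3)/(-6 - 3))*6288 + √(-1906 + 541) = (4/(-9))*6288 + √(-1365) = -⅑*4*6288 + I*√1365 = -4/9*6288 + I*√1365 = -8384/3 + I*√1365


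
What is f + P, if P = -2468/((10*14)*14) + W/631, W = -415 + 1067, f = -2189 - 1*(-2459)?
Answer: 83411453/309190 ≈ 269.77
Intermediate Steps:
f = 270 (f = -2189 + 2459 = 270)
W = 652
P = -69847/309190 (P = -2468/((10*14)*14) + 652/631 = -2468/(140*14) + 652*(1/631) = -2468/1960 + 652/631 = -2468*1/1960 + 652/631 = -617/490 + 652/631 = -69847/309190 ≈ -0.22590)
f + P = 270 - 69847/309190 = 83411453/309190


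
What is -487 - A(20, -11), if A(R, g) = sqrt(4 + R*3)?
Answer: -495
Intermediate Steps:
A(R, g) = sqrt(4 + 3*R)
-487 - A(20, -11) = -487 - sqrt(4 + 3*20) = -487 - sqrt(4 + 60) = -487 - sqrt(64) = -487 - 1*8 = -487 - 8 = -495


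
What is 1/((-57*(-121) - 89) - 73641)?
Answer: -1/66833 ≈ -1.4963e-5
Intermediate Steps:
1/((-57*(-121) - 89) - 73641) = 1/((6897 - 89) - 73641) = 1/(6808 - 73641) = 1/(-66833) = -1/66833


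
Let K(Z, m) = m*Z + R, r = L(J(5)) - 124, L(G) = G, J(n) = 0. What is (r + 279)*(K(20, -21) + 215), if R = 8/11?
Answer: -348285/11 ≈ -31662.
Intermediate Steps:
R = 8/11 (R = 8*(1/11) = 8/11 ≈ 0.72727)
r = -124 (r = 0 - 124 = -124)
K(Z, m) = 8/11 + Z*m (K(Z, m) = m*Z + 8/11 = Z*m + 8/11 = 8/11 + Z*m)
(r + 279)*(K(20, -21) + 215) = (-124 + 279)*((8/11 + 20*(-21)) + 215) = 155*((8/11 - 420) + 215) = 155*(-4612/11 + 215) = 155*(-2247/11) = -348285/11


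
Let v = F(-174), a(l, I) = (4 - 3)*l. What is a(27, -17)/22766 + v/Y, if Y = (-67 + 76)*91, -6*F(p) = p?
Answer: 682327/18645354 ≈ 0.036595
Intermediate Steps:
F(p) = -p/6
a(l, I) = l (a(l, I) = 1*l = l)
v = 29 (v = -⅙*(-174) = 29)
Y = 819 (Y = 9*91 = 819)
a(27, -17)/22766 + v/Y = 27/22766 + 29/819 = 682327/18645354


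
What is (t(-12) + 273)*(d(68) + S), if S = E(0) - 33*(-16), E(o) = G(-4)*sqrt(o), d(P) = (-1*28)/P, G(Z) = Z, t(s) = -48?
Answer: 2018025/17 ≈ 1.1871e+5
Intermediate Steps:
d(P) = -28/P
E(o) = -4*sqrt(o)
S = 528 (S = -4*sqrt(0) - 33*(-16) = -4*0 + 528 = 0 + 528 = 528)
(t(-12) + 273)*(d(68) + S) = (-48 + 273)*(-28/68 + 528) = 225*(-28*1/68 + 528) = 225*(-7/17 + 528) = 225*(8969/17) = 2018025/17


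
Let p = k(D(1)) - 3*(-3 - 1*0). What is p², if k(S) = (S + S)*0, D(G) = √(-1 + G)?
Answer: 81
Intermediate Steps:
k(S) = 0 (k(S) = (2*S)*0 = 0)
p = 9 (p = 0 - 3*(-3 - 1*0) = 0 - 3*(-3 + 0) = 0 - 3*(-3) = 0 + 9 = 9)
p² = 9² = 81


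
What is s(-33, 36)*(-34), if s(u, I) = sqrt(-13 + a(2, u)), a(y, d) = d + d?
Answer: -34*I*sqrt(79) ≈ -302.2*I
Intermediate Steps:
a(y, d) = 2*d
s(u, I) = sqrt(-13 + 2*u)
s(-33, 36)*(-34) = sqrt(-13 + 2*(-33))*(-34) = sqrt(-13 - 66)*(-34) = sqrt(-79)*(-34) = (I*sqrt(79))*(-34) = -34*I*sqrt(79)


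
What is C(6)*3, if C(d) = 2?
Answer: 6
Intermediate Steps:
C(6)*3 = 2*3 = 6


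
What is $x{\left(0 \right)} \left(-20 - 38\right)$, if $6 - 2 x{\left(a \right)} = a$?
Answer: $-174$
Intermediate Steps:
$x{\left(a \right)} = 3 - \frac{a}{2}$
$x{\left(0 \right)} \left(-20 - 38\right) = \left(3 - 0\right) \left(-20 - 38\right) = \left(3 + 0\right) \left(-58\right) = 3 \left(-58\right) = -174$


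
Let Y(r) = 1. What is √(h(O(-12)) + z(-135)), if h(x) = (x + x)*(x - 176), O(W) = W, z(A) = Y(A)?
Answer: √4513 ≈ 67.179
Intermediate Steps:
z(A) = 1
h(x) = 2*x*(-176 + x) (h(x) = (2*x)*(-176 + x) = 2*x*(-176 + x))
√(h(O(-12)) + z(-135)) = √(2*(-12)*(-176 - 12) + 1) = √(2*(-12)*(-188) + 1) = √(4512 + 1) = √4513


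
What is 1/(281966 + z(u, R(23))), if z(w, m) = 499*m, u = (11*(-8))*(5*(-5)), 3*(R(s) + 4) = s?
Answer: 3/851387 ≈ 3.5237e-6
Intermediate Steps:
R(s) = -4 + s/3
u = 2200 (u = -88*(-25) = 2200)
1/(281966 + z(u, R(23))) = 1/(281966 + 499*(-4 + (⅓)*23)) = 1/(281966 + 499*(-4 + 23/3)) = 1/(281966 + 499*(11/3)) = 1/(281966 + 5489/3) = 1/(851387/3) = 3/851387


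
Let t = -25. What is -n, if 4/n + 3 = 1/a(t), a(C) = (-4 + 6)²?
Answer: 16/11 ≈ 1.4545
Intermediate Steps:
a(C) = 4 (a(C) = 2² = 4)
n = -16/11 (n = 4/(-3 + 1/4) = 4/(-3 + ¼) = 4/(-11/4) = 4*(-4/11) = -16/11 ≈ -1.4545)
-n = -1*(-16/11) = 16/11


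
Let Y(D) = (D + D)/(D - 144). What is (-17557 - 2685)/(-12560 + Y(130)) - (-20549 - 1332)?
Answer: 963381872/44025 ≈ 21883.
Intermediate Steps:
Y(D) = 2*D/(-144 + D) (Y(D) = (2*D)/(-144 + D) = 2*D/(-144 + D))
(-17557 - 2685)/(-12560 + Y(130)) - (-20549 - 1332) = (-17557 - 2685)/(-12560 + 2*130/(-144 + 130)) - (-20549 - 1332) = -20242/(-12560 + 2*130/(-14)) - 1*(-21881) = -20242/(-12560 + 2*130*(-1/14)) + 21881 = -20242/(-12560 - 130/7) + 21881 = -20242/(-88050/7) + 21881 = -20242*(-7/88050) + 21881 = 70847/44025 + 21881 = 963381872/44025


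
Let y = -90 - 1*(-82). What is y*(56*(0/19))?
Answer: 0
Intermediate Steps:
y = -8 (y = -90 + 82 = -8)
y*(56*(0/19)) = -448*0/19 = -448*0*(1/19) = -448*0 = -8*0 = 0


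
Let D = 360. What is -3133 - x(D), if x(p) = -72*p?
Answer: 22787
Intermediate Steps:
-3133 - x(D) = -3133 - (-72)*360 = -3133 - 1*(-25920) = -3133 + 25920 = 22787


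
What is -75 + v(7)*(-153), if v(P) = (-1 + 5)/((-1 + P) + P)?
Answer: -1587/13 ≈ -122.08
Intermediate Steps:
v(P) = 4/(-1 + 2*P)
-75 + v(7)*(-153) = -75 + (4/(-1 + 2*7))*(-153) = -75 + (4/(-1 + 14))*(-153) = -75 + (4/13)*(-153) = -75 - 612/13 = -1587/13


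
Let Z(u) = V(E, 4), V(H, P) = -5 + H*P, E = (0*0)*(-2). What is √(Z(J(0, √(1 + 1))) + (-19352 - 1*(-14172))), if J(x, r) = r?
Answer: I*√5185 ≈ 72.007*I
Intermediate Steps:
E = 0 (E = 0*(-2) = 0)
Z(u) = -5 (Z(u) = -5 + 0*4 = -5 + 0 = -5)
√(Z(J(0, √(1 + 1))) + (-19352 - 1*(-14172))) = √(-5 + (-19352 - 1*(-14172))) = √(-5 + (-19352 + 14172)) = √(-5 - 5180) = √(-5185) = I*√5185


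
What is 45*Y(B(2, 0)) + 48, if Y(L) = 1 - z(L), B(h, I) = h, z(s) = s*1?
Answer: 3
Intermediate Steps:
z(s) = s
Y(L) = 1 - L
45*Y(B(2, 0)) + 48 = 45*(1 - 1*2) + 48 = 45*(1 - 2) + 48 = 45*(-1) + 48 = -45 + 48 = 3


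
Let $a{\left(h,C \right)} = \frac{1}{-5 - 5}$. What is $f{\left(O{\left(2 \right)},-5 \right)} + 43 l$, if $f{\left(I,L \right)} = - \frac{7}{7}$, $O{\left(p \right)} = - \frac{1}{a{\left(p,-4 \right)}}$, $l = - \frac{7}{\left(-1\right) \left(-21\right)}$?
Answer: $- \frac{46}{3} \approx -15.333$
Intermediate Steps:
$l = - \frac{1}{3}$ ($l = - \frac{7}{21} = \left(-7\right) \frac{1}{21} = - \frac{1}{3} \approx -0.33333$)
$a{\left(h,C \right)} = - \frac{1}{10}$ ($a{\left(h,C \right)} = \frac{1}{-10} = - \frac{1}{10}$)
$O{\left(p \right)} = 10$ ($O{\left(p \right)} = - \frac{1}{- \frac{1}{10}} = \left(-1\right) \left(-10\right) = 10$)
$f{\left(I,L \right)} = -1$ ($f{\left(I,L \right)} = \left(-7\right) \frac{1}{7} = -1$)
$f{\left(O{\left(2 \right)},-5 \right)} + 43 l = -1 + 43 \left(- \frac{1}{3}\right) = -1 - \frac{43}{3} = - \frac{46}{3}$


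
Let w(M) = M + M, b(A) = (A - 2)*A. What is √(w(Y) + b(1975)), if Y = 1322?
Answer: √3899319 ≈ 1974.7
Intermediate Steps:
b(A) = A*(-2 + A) (b(A) = (-2 + A)*A = A*(-2 + A))
w(M) = 2*M
√(w(Y) + b(1975)) = √(2*1322 + 1975*(-2 + 1975)) = √(2644 + 1975*1973) = √(2644 + 3896675) = √3899319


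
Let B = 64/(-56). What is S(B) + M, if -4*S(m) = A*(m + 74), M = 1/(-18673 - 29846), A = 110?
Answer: -680478982/339633 ≈ -2003.6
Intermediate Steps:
B = -8/7 (B = 64*(-1/56) = -8/7 ≈ -1.1429)
M = -1/48519 (M = 1/(-48519) = -1/48519 ≈ -2.0610e-5)
S(m) = -2035 - 55*m/2 (S(m) = -55*(m + 74)/2 = -55*(74 + m)/2 = -(8140 + 110*m)/4 = -2035 - 55*m/2)
S(B) + M = (-2035 - 55/2*(-8/7)) - 1/48519 = (-2035 + 220/7) - 1/48519 = -14025/7 - 1/48519 = -680478982/339633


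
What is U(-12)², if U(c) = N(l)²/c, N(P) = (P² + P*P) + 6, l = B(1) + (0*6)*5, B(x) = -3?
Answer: 2304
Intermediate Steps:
l = -3 (l = -3 + (0*6)*5 = -3 + 0*5 = -3 + 0 = -3)
N(P) = 6 + 2*P² (N(P) = (P² + P²) + 6 = 2*P² + 6 = 6 + 2*P²)
U(c) = 576/c (U(c) = (6 + 2*(-3)²)²/c = (6 + 2*9)²/c = (6 + 18)²/c = 24²/c = 576/c)
U(-12)² = (576/(-12))² = (576*(-1/12))² = (-48)² = 2304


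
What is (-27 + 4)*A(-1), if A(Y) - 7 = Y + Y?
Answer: -115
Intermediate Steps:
A(Y) = 7 + 2*Y (A(Y) = 7 + (Y + Y) = 7 + 2*Y)
(-27 + 4)*A(-1) = (-27 + 4)*(7 + 2*(-1)) = -23*(7 - 2) = -23*5 = -115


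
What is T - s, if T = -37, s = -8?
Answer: -29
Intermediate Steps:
T - s = -37 - 1*(-8) = -37 + 8 = -29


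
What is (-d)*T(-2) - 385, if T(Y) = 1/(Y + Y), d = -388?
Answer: -482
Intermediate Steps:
T(Y) = 1/(2*Y)
(-d)*T(-2) - 385 = (-1*(-388))*((½)/(-2)) - 385 = 388*((½)*(-½)) - 385 = 388*(-¼) - 385 = -97 - 385 = -482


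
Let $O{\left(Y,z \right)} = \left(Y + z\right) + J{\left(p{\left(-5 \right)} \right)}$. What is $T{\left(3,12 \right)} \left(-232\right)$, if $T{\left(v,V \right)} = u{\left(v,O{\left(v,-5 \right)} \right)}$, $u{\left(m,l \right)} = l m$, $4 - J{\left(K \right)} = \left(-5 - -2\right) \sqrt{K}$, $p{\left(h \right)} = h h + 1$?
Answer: $-1392 - 2088 \sqrt{26} \approx -12039.0$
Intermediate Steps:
$p{\left(h \right)} = 1 + h^{2}$ ($p{\left(h \right)} = h^{2} + 1 = 1 + h^{2}$)
$J{\left(K \right)} = 4 + 3 \sqrt{K}$ ($J{\left(K \right)} = 4 - \left(-5 - -2\right) \sqrt{K} = 4 - \left(-5 + 2\right) \sqrt{K} = 4 - - 3 \sqrt{K} = 4 + 3 \sqrt{K}$)
$O{\left(Y,z \right)} = 4 + Y + z + 3 \sqrt{26}$ ($O{\left(Y,z \right)} = \left(Y + z\right) + \left(4 + 3 \sqrt{1 + \left(-5\right)^{2}}\right) = \left(Y + z\right) + \left(4 + 3 \sqrt{1 + 25}\right) = \left(Y + z\right) + \left(4 + 3 \sqrt{26}\right) = 4 + Y + z + 3 \sqrt{26}$)
$T{\left(v,V \right)} = v \left(-1 + v + 3 \sqrt{26}\right)$ ($T{\left(v,V \right)} = \left(4 + v - 5 + 3 \sqrt{26}\right) v = \left(-1 + v + 3 \sqrt{26}\right) v = v \left(-1 + v + 3 \sqrt{26}\right)$)
$T{\left(3,12 \right)} \left(-232\right) = 3 \left(-1 + 3 + 3 \sqrt{26}\right) \left(-232\right) = 3 \left(2 + 3 \sqrt{26}\right) \left(-232\right) = \left(6 + 9 \sqrt{26}\right) \left(-232\right) = -1392 - 2088 \sqrt{26}$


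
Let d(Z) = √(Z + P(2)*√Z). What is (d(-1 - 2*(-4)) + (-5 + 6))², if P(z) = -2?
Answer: (1 + √(7 - 2*√7))² ≈ 5.3227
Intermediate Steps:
d(Z) = √(Z - 2*√Z)
(d(-1 - 2*(-4)) + (-5 + 6))² = (√((-1 - 2*(-4)) - 2*√(-1 - 2*(-4))) + (-5 + 6))² = (√((-1 + 8) - 2*√(-1 + 8)) + 1)² = (√(7 - 2*√7) + 1)² = (1 + √(7 - 2*√7))²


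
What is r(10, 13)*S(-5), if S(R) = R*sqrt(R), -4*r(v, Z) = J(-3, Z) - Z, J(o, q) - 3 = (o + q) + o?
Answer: -15*I*sqrt(5)/4 ≈ -8.3853*I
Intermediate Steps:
J(o, q) = 3 + q + 2*o (J(o, q) = 3 + ((o + q) + o) = 3 + (q + 2*o) = 3 + q + 2*o)
r(v, Z) = 3/4 (r(v, Z) = -((3 + Z + 2*(-3)) - Z)/4 = -((3 + Z - 6) - Z)/4 = -((-3 + Z) - Z)/4 = -1/4*(-3) = 3/4)
S(R) = R**(3/2)
r(10, 13)*S(-5) = 3*(-5)**(3/2)/4 = 3*(-5*I*sqrt(5))/4 = -15*I*sqrt(5)/4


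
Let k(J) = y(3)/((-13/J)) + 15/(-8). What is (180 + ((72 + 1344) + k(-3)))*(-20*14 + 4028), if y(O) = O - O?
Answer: 11949561/2 ≈ 5.9748e+6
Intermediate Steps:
y(O) = 0
k(J) = -15/8 (k(J) = 0/((-13/J)) + 15/(-8) = 0*(-J/13) + 15*(-⅛) = 0 - 15/8 = -15/8)
(180 + ((72 + 1344) + k(-3)))*(-20*14 + 4028) = (180 + ((72 + 1344) - 15/8))*(-20*14 + 4028) = (180 + (1416 - 15/8))*(-280 + 4028) = (180 + 11313/8)*3748 = (12753/8)*3748 = 11949561/2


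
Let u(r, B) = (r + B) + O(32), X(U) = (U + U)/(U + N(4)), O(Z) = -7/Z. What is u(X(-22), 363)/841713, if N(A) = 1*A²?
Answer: 35531/80804448 ≈ 0.00043972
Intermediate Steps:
N(A) = A²
X(U) = 2*U/(16 + U) (X(U) = (U + U)/(U + 4²) = (2*U)/(U + 16) = (2*U)/(16 + U) = 2*U/(16 + U))
u(r, B) = -7/32 + B + r (u(r, B) = (r + B) - 7/32 = (B + r) - 7*1/32 = (B + r) - 7/32 = -7/32 + B + r)
u(X(-22), 363)/841713 = (-7/32 + 363 + 2*(-22)/(16 - 22))/841713 = (-7/32 + 363 + 2*(-22)/(-6))*(1/841713) = (-7/32 + 363 + 2*(-22)*(-⅙))*(1/841713) = (-7/32 + 363 + 22/3)*(1/841713) = (35531/96)*(1/841713) = 35531/80804448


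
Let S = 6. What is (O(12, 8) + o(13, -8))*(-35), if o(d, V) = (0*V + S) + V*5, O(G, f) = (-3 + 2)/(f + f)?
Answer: 19075/16 ≈ 1192.2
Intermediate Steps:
O(G, f) = -1/(2*f)
o(d, V) = 6 + 5*V (o(d, V) = (0*V + 6) + V*5 = (0 + 6) + 5*V = 6 + 5*V)
(O(12, 8) + o(13, -8))*(-35) = (-½/8 + (6 + 5*(-8)))*(-35) = (-½*⅛ + (6 - 40))*(-35) = (-1/16 - 34)*(-35) = -545/16*(-35) = 19075/16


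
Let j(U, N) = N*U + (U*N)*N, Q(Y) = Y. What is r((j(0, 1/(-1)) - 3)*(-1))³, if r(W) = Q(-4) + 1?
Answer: -27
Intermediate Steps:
j(U, N) = N*U + U*N² (j(U, N) = N*U + (N*U)*N = N*U + U*N²)
r(W) = -3 (r(W) = -4 + 1 = -3)
r((j(0, 1/(-1)) - 3)*(-1))³ = (-3)³ = -27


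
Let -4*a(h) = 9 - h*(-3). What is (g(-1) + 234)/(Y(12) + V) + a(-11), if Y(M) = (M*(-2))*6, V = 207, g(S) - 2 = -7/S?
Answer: 69/7 ≈ 9.8571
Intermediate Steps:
g(S) = 2 - 7/S
Y(M) = -12*M (Y(M) = -2*M*6 = -12*M)
a(h) = -9/4 - 3*h/4 (a(h) = -(9 - h*(-3))/4 = -(9 - (-3)*h)/4 = -(9 + 3*h)/4 = -9/4 - 3*h/4)
(g(-1) + 234)/(Y(12) + V) + a(-11) = ((2 - 7/(-1)) + 234)/(-12*12 + 207) + (-9/4 - 3/4*(-11)) = ((2 - 7*(-1)) + 234)/(-144 + 207) + (-9/4 + 33/4) = ((2 + 7) + 234)/63 + 6 = (9 + 234)*(1/63) + 6 = 243*(1/63) + 6 = 27/7 + 6 = 69/7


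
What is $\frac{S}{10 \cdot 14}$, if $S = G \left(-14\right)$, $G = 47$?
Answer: $- \frac{47}{10} \approx -4.7$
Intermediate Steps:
$S = -658$ ($S = 47 \left(-14\right) = -658$)
$\frac{S}{10 \cdot 14} = - \frac{658}{10 \cdot 14} = - \frac{658}{140} = \left(-658\right) \frac{1}{140} = - \frac{47}{10}$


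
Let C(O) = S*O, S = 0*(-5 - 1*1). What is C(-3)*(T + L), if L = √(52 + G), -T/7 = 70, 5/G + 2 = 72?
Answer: 0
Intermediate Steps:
S = 0 (S = 0*(-5 - 1) = 0*(-6) = 0)
G = 1/14 (G = 5/(-2 + 72) = 5/70 = 5*(1/70) = 1/14 ≈ 0.071429)
C(O) = 0 (C(O) = 0*O = 0)
T = -490 (T = -7*70 = -490)
L = 27*√14/14 (L = √(52 + 1/14) = √(729/14) = 27*√14/14 ≈ 7.2161)
C(-3)*(T + L) = 0*(-490 + 27*√14/14) = 0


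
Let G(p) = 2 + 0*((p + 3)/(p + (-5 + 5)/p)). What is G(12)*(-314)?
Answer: -628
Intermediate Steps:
G(p) = 2 (G(p) = 2 + 0*((3 + p)/(p + 0/p)) = 2 + 0*((3 + p)/(p + 0)) = 2 + 0*((3 + p)/p) = 2 + 0 = 2)
G(12)*(-314) = 2*(-314) = -628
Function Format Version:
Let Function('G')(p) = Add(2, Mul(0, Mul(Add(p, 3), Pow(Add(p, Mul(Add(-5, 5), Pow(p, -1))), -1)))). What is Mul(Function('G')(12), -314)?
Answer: -628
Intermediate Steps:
Function('G')(p) = 2 (Function('G')(p) = Add(2, Mul(0, Mul(Add(3, p), Pow(Add(p, Mul(0, Pow(p, -1))), -1)))) = Add(2, Mul(0, Mul(Add(3, p), Pow(Add(p, 0), -1)))) = Add(2, Mul(0, Mul(Add(3, p), Pow(p, -1)))) = Add(2, Mul(0, Mul(Pow(p, -1), Add(3, p)))) = Add(2, 0) = 2)
Mul(Function('G')(12), -314) = Mul(2, -314) = -628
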